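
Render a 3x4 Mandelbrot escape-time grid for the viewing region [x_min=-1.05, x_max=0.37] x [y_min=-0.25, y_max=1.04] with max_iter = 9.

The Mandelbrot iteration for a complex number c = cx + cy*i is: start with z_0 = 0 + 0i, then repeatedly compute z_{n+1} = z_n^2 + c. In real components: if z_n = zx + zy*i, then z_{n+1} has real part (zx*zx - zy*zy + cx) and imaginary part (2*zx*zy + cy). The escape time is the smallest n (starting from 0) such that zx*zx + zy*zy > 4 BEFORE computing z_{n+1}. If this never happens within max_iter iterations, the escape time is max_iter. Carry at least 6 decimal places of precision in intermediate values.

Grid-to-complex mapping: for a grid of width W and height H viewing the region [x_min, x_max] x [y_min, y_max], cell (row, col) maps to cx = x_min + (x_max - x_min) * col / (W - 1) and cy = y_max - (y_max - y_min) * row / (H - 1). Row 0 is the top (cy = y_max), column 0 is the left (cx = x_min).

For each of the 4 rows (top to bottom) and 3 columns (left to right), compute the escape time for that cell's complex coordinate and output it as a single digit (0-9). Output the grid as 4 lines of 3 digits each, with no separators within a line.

(row=0, col=0): c = -1.0500 + 1.0400i → escape time 3
(row=0, col=1): c = -0.3400 + 1.0400i → escape time 5
(row=0, col=2): c = 0.3700 + 1.0400i → escape time 3
(row=1, col=0): c = -1.0500 + 0.6100i → escape time 4
(row=1, col=1): c = -0.3400 + 0.6100i → escape time 9
(row=1, col=2): c = 0.3700 + 0.6100i → escape time 9
(row=2, col=0): c = -1.0500 + 0.1800i → escape time 9
(row=2, col=1): c = -0.3400 + 0.1800i → escape time 9
(row=2, col=2): c = 0.3700 + 0.1800i → escape time 9
(row=3, col=0): c = -1.0500 + -0.2500i → escape time 9
(row=3, col=1): c = -0.3400 + -0.2500i → escape time 9
(row=3, col=2): c = 0.3700 + -0.2500i → escape time 9

Answer: 353
499
999
999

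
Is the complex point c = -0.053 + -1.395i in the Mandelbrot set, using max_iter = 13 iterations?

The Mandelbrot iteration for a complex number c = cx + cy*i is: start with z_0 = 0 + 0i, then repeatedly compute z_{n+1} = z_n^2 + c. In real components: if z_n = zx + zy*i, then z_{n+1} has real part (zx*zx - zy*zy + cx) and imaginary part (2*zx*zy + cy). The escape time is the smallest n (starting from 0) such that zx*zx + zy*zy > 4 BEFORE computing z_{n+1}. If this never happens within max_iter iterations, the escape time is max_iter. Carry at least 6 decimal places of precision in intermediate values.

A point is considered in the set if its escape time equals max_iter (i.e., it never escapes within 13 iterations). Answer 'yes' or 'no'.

z_0 = 0 + 0i, c = -0.0530 + -1.3950i
Iter 1: z = -0.0530 + -1.3950i, |z|^2 = 1.9488
Iter 2: z = -1.9962 + -1.2471i, |z|^2 = 5.5402
Escaped at iteration 2

Answer: no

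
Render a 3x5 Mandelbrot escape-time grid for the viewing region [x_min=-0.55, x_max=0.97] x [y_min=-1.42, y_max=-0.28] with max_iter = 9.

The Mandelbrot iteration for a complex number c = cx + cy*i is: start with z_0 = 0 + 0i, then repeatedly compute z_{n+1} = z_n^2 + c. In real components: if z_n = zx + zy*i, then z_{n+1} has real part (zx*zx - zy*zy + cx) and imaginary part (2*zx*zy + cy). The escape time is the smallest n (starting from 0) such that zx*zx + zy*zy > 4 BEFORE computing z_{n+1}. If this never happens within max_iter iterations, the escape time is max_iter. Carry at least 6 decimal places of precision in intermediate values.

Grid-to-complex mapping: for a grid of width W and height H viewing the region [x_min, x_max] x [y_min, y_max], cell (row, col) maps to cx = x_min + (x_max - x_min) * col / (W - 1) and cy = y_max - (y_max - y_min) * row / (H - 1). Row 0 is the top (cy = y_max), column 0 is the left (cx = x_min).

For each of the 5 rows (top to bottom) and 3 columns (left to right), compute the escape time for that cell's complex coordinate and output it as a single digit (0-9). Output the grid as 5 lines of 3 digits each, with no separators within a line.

Answer: 992
992
452
332
222

Derivation:
(row=0, col=0): c = -0.5500 + -0.2800i → escape time 9
(row=0, col=1): c = 0.2100 + -0.2800i → escape time 9
(row=0, col=2): c = 0.9700 + -0.2800i → escape time 2
(row=1, col=0): c = -0.5500 + -0.5650i → escape time 9
(row=1, col=1): c = 0.2100 + -0.5650i → escape time 9
(row=1, col=2): c = 0.9700 + -0.5650i → escape time 2
(row=2, col=0): c = -0.5500 + -0.8500i → escape time 4
(row=2, col=1): c = 0.2100 + -0.8500i → escape time 5
(row=2, col=2): c = 0.9700 + -0.8500i → escape time 2
(row=3, col=0): c = -0.5500 + -1.1350i → escape time 3
(row=3, col=1): c = 0.2100 + -1.1350i → escape time 3
(row=3, col=2): c = 0.9700 + -1.1350i → escape time 2
(row=4, col=0): c = -0.5500 + -1.4200i → escape time 2
(row=4, col=1): c = 0.2100 + -1.4200i → escape time 2
(row=4, col=2): c = 0.9700 + -1.4200i → escape time 2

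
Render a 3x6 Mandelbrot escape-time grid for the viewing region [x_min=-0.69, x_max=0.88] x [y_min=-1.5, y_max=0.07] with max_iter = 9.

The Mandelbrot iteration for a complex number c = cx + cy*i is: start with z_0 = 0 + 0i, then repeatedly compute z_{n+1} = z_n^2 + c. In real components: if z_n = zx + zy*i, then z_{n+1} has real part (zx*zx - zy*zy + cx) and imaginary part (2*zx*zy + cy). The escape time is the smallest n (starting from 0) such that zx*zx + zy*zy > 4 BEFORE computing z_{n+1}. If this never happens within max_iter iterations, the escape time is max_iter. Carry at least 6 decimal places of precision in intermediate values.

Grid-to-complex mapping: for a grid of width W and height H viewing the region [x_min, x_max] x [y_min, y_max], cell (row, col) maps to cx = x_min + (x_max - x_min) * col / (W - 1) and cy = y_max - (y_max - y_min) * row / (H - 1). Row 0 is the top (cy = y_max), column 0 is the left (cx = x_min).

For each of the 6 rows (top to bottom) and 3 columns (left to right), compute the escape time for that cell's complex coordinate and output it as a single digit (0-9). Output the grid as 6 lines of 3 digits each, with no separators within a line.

(row=0, col=0): c = -0.6900 + 0.0700i → escape time 9
(row=0, col=1): c = 0.0950 + 0.0700i → escape time 9
(row=0, col=2): c = 0.8800 + 0.0700i → escape time 3
(row=1, col=0): c = -0.6900 + -0.2440i → escape time 9
(row=1, col=1): c = 0.0950 + -0.2440i → escape time 9
(row=1, col=2): c = 0.8800 + -0.2440i → escape time 3
(row=2, col=0): c = -0.6900 + -0.5580i → escape time 7
(row=2, col=1): c = 0.0950 + -0.5580i → escape time 9
(row=2, col=2): c = 0.8800 + -0.5580i → escape time 2
(row=3, col=0): c = -0.6900 + -0.8720i → escape time 4
(row=3, col=1): c = 0.0950 + -0.8720i → escape time 5
(row=3, col=2): c = 0.8800 + -0.8720i → escape time 2
(row=4, col=0): c = -0.6900 + -1.1860i → escape time 3
(row=4, col=1): c = 0.0950 + -1.1860i → escape time 3
(row=4, col=2): c = 0.8800 + -1.1860i → escape time 2
(row=5, col=0): c = -0.6900 + -1.5000i → escape time 2
(row=5, col=1): c = 0.0950 + -1.5000i → escape time 2
(row=5, col=2): c = 0.8800 + -1.5000i → escape time 2

Answer: 993
993
792
452
332
222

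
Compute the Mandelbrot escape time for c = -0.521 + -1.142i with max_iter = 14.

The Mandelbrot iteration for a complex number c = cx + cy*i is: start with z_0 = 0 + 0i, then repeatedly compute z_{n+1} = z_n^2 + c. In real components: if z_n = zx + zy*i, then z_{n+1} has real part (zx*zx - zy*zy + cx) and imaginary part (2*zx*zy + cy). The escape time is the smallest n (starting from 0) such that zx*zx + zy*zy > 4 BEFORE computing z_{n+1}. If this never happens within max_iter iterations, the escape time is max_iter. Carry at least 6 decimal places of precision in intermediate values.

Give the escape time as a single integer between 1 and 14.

z_0 = 0 + 0i, c = -0.5210 + -1.1420i
Iter 1: z = -0.5210 + -1.1420i, |z|^2 = 1.5756
Iter 2: z = -1.5537 + 0.0480i, |z|^2 = 2.4164
Iter 3: z = 1.8908 + -1.2910i, |z|^2 = 5.2418
Escaped at iteration 3

Answer: 3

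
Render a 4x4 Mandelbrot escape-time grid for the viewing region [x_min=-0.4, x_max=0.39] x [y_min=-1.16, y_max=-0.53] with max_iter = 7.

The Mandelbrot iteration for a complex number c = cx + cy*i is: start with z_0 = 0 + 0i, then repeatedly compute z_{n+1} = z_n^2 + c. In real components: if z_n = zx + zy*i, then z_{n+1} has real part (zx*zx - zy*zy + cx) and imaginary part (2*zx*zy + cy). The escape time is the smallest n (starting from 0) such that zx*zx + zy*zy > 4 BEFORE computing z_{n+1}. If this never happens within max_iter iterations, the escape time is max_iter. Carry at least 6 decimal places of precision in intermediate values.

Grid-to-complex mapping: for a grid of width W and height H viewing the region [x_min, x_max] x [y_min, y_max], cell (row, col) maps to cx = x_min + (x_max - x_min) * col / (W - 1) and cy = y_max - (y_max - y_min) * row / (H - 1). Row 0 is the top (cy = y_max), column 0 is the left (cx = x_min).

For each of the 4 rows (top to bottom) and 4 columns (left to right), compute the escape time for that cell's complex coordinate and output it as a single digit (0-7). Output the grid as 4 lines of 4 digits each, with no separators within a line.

Answer: 7777
7774
5743
3432

Derivation:
(row=0, col=0): c = -0.4000 + -0.5300i → escape time 7
(row=0, col=1): c = -0.1367 + -0.5300i → escape time 7
(row=0, col=2): c = 0.1267 + -0.5300i → escape time 7
(row=0, col=3): c = 0.3900 + -0.5300i → escape time 7
(row=1, col=0): c = -0.4000 + -0.7400i → escape time 7
(row=1, col=1): c = -0.1367 + -0.7400i → escape time 7
(row=1, col=2): c = 0.1267 + -0.7400i → escape time 7
(row=1, col=3): c = 0.3900 + -0.7400i → escape time 4
(row=2, col=0): c = -0.4000 + -0.9500i → escape time 5
(row=2, col=1): c = -0.1367 + -0.9500i → escape time 7
(row=2, col=2): c = 0.1267 + -0.9500i → escape time 4
(row=2, col=3): c = 0.3900 + -0.9500i → escape time 3
(row=3, col=0): c = -0.4000 + -1.1600i → escape time 3
(row=3, col=1): c = -0.1367 + -1.1600i → escape time 4
(row=3, col=2): c = 0.1267 + -1.1600i → escape time 3
(row=3, col=3): c = 0.3900 + -1.1600i → escape time 2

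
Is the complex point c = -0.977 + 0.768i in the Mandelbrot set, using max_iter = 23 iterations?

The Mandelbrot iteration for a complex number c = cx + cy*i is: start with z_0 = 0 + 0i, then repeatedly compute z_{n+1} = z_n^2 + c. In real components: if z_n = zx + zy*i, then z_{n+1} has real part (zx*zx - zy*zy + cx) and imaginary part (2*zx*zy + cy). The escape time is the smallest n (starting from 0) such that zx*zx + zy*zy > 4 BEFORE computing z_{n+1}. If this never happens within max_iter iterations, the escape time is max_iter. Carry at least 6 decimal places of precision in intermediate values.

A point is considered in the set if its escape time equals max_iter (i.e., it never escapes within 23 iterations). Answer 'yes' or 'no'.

Answer: no

Derivation:
z_0 = 0 + 0i, c = -0.9770 + 0.7680i
Iter 1: z = -0.9770 + 0.7680i, |z|^2 = 1.5444
Iter 2: z = -0.6123 + -0.7327i, |z|^2 = 0.9117
Iter 3: z = -1.1389 + 1.6652i, |z|^2 = 4.0701
Escaped at iteration 3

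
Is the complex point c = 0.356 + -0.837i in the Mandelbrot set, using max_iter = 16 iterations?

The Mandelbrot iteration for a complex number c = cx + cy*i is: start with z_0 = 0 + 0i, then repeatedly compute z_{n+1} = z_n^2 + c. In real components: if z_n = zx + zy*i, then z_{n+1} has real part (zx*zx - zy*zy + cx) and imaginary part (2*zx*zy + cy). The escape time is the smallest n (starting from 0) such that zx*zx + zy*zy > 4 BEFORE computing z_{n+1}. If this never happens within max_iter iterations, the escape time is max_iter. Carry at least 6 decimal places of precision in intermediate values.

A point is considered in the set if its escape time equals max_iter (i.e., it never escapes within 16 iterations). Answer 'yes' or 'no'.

Answer: no

Derivation:
z_0 = 0 + 0i, c = 0.3560 + -0.8370i
Iter 1: z = 0.3560 + -0.8370i, |z|^2 = 0.8273
Iter 2: z = -0.2178 + -1.4329i, |z|^2 = 2.1008
Iter 3: z = -1.6499 + -0.2127i, |z|^2 = 2.7673
Iter 4: z = 3.0328 + -0.1351i, |z|^2 = 9.2164
Escaped at iteration 4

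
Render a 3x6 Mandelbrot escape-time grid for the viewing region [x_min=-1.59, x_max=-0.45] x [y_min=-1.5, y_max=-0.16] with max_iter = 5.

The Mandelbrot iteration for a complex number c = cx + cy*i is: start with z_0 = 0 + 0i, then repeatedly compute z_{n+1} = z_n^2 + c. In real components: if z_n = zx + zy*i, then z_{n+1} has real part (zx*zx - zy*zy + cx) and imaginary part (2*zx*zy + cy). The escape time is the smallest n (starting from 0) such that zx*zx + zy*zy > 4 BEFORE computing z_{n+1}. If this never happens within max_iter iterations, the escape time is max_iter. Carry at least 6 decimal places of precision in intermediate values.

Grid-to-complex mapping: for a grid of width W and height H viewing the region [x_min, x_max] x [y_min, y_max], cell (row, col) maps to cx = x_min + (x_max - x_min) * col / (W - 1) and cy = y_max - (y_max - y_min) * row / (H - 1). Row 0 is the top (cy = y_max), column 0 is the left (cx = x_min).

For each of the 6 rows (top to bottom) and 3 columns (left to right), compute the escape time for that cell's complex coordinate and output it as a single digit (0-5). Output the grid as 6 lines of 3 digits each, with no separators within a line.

Answer: 555
355
345
234
133
122

Derivation:
(row=0, col=0): c = -1.5900 + -0.1600i → escape time 5
(row=0, col=1): c = -1.0200 + -0.1600i → escape time 5
(row=0, col=2): c = -0.4500 + -0.1600i → escape time 5
(row=1, col=0): c = -1.5900 + -0.4280i → escape time 3
(row=1, col=1): c = -1.0200 + -0.4280i → escape time 5
(row=1, col=2): c = -0.4500 + -0.4280i → escape time 5
(row=2, col=0): c = -1.5900 + -0.6960i → escape time 3
(row=2, col=1): c = -1.0200 + -0.6960i → escape time 4
(row=2, col=2): c = -0.4500 + -0.6960i → escape time 5
(row=3, col=0): c = -1.5900 + -0.9640i → escape time 2
(row=3, col=1): c = -1.0200 + -0.9640i → escape time 3
(row=3, col=2): c = -0.4500 + -0.9640i → escape time 4
(row=4, col=0): c = -1.5900 + -1.2320i → escape time 1
(row=4, col=1): c = -1.0200 + -1.2320i → escape time 3
(row=4, col=2): c = -0.4500 + -1.2320i → escape time 3
(row=5, col=0): c = -1.5900 + -1.5000i → escape time 1
(row=5, col=1): c = -1.0200 + -1.5000i → escape time 2
(row=5, col=2): c = -0.4500 + -1.5000i → escape time 2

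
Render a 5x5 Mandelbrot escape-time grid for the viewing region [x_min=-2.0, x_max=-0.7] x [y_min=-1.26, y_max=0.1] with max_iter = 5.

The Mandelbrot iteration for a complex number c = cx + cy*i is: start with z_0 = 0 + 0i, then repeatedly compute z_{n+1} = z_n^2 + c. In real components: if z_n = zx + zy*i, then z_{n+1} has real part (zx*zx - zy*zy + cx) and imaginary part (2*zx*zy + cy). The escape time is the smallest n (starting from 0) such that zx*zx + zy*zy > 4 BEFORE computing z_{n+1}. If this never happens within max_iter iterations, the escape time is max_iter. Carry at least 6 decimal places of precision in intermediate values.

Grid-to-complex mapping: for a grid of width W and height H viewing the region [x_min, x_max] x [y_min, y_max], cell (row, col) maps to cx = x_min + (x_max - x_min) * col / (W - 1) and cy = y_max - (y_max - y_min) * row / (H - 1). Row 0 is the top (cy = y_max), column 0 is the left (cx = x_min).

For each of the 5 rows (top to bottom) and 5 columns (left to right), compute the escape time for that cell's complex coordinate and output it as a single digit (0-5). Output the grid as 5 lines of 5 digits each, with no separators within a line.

Answer: 15555
14555
13355
12334
11223

Derivation:
(row=0, col=0): c = -2.0000 + 0.1000i → escape time 1
(row=0, col=1): c = -1.6750 + 0.1000i → escape time 5
(row=0, col=2): c = -1.3500 + 0.1000i → escape time 5
(row=0, col=3): c = -1.0250 + 0.1000i → escape time 5
(row=0, col=4): c = -0.7000 + 0.1000i → escape time 5
(row=1, col=0): c = -2.0000 + -0.2400i → escape time 1
(row=1, col=1): c = -1.6750 + -0.2400i → escape time 4
(row=1, col=2): c = -1.3500 + -0.2400i → escape time 5
(row=1, col=3): c = -1.0250 + -0.2400i → escape time 5
(row=1, col=4): c = -0.7000 + -0.2400i → escape time 5
(row=2, col=0): c = -2.0000 + -0.5800i → escape time 1
(row=2, col=1): c = -1.6750 + -0.5800i → escape time 3
(row=2, col=2): c = -1.3500 + -0.5800i → escape time 3
(row=2, col=3): c = -1.0250 + -0.5800i → escape time 5
(row=2, col=4): c = -0.7000 + -0.5800i → escape time 5
(row=3, col=0): c = -2.0000 + -0.9200i → escape time 1
(row=3, col=1): c = -1.6750 + -0.9200i → escape time 2
(row=3, col=2): c = -1.3500 + -0.9200i → escape time 3
(row=3, col=3): c = -1.0250 + -0.9200i → escape time 3
(row=3, col=4): c = -0.7000 + -0.9200i → escape time 4
(row=4, col=0): c = -2.0000 + -1.2600i → escape time 1
(row=4, col=1): c = -1.6750 + -1.2600i → escape time 1
(row=4, col=2): c = -1.3500 + -1.2600i → escape time 2
(row=4, col=3): c = -1.0250 + -1.2600i → escape time 2
(row=4, col=4): c = -0.7000 + -1.2600i → escape time 3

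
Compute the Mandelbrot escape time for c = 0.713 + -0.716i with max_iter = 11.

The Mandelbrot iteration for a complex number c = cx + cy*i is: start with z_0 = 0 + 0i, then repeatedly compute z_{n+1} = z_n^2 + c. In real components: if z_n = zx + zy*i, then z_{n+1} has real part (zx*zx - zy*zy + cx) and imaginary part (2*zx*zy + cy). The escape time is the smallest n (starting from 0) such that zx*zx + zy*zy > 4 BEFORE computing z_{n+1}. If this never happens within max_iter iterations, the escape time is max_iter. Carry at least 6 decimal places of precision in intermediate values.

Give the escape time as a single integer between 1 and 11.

z_0 = 0 + 0i, c = 0.7130 + -0.7160i
Iter 1: z = 0.7130 + -0.7160i, |z|^2 = 1.0210
Iter 2: z = 0.7087 + -1.7370i, |z|^2 = 3.5195
Iter 3: z = -1.8020 + -3.1781i, |z|^2 = 13.3473
Escaped at iteration 3

Answer: 3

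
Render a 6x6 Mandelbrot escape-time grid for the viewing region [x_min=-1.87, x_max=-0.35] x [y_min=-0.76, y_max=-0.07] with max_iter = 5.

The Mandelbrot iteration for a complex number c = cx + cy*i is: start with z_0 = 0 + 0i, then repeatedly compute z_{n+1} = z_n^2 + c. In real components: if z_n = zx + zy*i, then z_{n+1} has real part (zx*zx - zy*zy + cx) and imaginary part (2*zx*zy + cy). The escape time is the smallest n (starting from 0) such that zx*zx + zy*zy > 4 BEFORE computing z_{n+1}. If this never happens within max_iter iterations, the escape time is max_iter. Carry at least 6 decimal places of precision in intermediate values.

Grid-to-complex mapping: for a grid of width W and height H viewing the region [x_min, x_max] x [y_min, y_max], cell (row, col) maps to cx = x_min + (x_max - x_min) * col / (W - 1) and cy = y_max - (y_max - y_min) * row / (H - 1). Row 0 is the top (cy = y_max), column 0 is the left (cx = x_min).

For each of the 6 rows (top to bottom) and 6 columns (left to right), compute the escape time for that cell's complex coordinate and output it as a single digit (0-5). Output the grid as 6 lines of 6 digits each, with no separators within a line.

Answer: 555555
455555
345555
335555
233455
133445

Derivation:
(row=0, col=0): c = -1.8700 + -0.0700i → escape time 5
(row=0, col=1): c = -1.5660 + -0.0700i → escape time 5
(row=0, col=2): c = -1.2620 + -0.0700i → escape time 5
(row=0, col=3): c = -0.9580 + -0.0700i → escape time 5
(row=0, col=4): c = -0.6540 + -0.0700i → escape time 5
(row=0, col=5): c = -0.3500 + -0.0700i → escape time 5
(row=1, col=0): c = -1.8700 + -0.2080i → escape time 4
(row=1, col=1): c = -1.5660 + -0.2080i → escape time 5
(row=1, col=2): c = -1.2620 + -0.2080i → escape time 5
(row=1, col=3): c = -0.9580 + -0.2080i → escape time 5
(row=1, col=4): c = -0.6540 + -0.2080i → escape time 5
(row=1, col=5): c = -0.3500 + -0.2080i → escape time 5
(row=2, col=0): c = -1.8700 + -0.3460i → escape time 3
(row=2, col=1): c = -1.5660 + -0.3460i → escape time 4
(row=2, col=2): c = -1.2620 + -0.3460i → escape time 5
(row=2, col=3): c = -0.9580 + -0.3460i → escape time 5
(row=2, col=4): c = -0.6540 + -0.3460i → escape time 5
(row=2, col=5): c = -0.3500 + -0.3460i → escape time 5
(row=3, col=0): c = -1.8700 + -0.4840i → escape time 3
(row=3, col=1): c = -1.5660 + -0.4840i → escape time 3
(row=3, col=2): c = -1.2620 + -0.4840i → escape time 5
(row=3, col=3): c = -0.9580 + -0.4840i → escape time 5
(row=3, col=4): c = -0.6540 + -0.4840i → escape time 5
(row=3, col=5): c = -0.3500 + -0.4840i → escape time 5
(row=4, col=0): c = -1.8700 + -0.6220i → escape time 2
(row=4, col=1): c = -1.5660 + -0.6220i → escape time 3
(row=4, col=2): c = -1.2620 + -0.6220i → escape time 3
(row=4, col=3): c = -0.9580 + -0.6220i → escape time 4
(row=4, col=4): c = -0.6540 + -0.6220i → escape time 5
(row=4, col=5): c = -0.3500 + -0.6220i → escape time 5
(row=5, col=0): c = -1.8700 + -0.7600i → escape time 1
(row=5, col=1): c = -1.5660 + -0.7600i → escape time 3
(row=5, col=2): c = -1.2620 + -0.7600i → escape time 3
(row=5, col=3): c = -0.9580 + -0.7600i → escape time 4
(row=5, col=4): c = -0.6540 + -0.7600i → escape time 4
(row=5, col=5): c = -0.3500 + -0.7600i → escape time 5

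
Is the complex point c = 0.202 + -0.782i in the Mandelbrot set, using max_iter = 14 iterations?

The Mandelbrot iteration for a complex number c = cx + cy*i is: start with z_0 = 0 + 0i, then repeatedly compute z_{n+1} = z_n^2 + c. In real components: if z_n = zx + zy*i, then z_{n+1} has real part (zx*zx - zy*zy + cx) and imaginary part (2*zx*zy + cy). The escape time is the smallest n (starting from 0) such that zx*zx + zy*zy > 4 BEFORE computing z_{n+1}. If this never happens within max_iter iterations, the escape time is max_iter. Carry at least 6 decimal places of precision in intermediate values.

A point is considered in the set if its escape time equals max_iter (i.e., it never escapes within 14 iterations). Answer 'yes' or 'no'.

Answer: no

Derivation:
z_0 = 0 + 0i, c = 0.2020 + -0.7820i
Iter 1: z = 0.2020 + -0.7820i, |z|^2 = 0.6523
Iter 2: z = -0.3687 + -1.0979i, |z|^2 = 1.3414
Iter 3: z = -0.8675 + 0.0277i, |z|^2 = 0.7533
Iter 4: z = 0.9538 + -0.8300i, |z|^2 = 1.5986
Iter 5: z = 0.4228 + -2.3652i, |z|^2 = 5.7731
Escaped at iteration 5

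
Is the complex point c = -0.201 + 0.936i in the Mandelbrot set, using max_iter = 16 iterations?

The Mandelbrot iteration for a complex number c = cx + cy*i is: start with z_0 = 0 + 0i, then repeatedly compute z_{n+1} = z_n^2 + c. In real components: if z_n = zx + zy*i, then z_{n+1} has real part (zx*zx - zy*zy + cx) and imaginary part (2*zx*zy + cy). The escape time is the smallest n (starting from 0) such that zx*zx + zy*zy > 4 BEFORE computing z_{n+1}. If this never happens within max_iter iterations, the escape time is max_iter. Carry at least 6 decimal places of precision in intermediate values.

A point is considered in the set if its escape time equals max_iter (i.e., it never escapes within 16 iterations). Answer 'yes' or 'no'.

z_0 = 0 + 0i, c = -0.2010 + 0.9360i
Iter 1: z = -0.2010 + 0.9360i, |z|^2 = 0.9165
Iter 2: z = -1.0367 + 0.5597i, |z|^2 = 1.3880
Iter 3: z = 0.5604 + -0.2245i, |z|^2 = 0.3645
Iter 4: z = 0.0627 + 0.6843i, |z|^2 = 0.4722
Iter 5: z = -0.6654 + 1.0218i, |z|^2 = 1.4868
Iter 6: z = -0.8023 + -0.4237i, |z|^2 = 0.8233
Iter 7: z = 0.2632 + 1.6159i, |z|^2 = 2.6805
Iter 8: z = -2.7430 + 1.7866i, |z|^2 = 10.7159
Escaped at iteration 8

Answer: no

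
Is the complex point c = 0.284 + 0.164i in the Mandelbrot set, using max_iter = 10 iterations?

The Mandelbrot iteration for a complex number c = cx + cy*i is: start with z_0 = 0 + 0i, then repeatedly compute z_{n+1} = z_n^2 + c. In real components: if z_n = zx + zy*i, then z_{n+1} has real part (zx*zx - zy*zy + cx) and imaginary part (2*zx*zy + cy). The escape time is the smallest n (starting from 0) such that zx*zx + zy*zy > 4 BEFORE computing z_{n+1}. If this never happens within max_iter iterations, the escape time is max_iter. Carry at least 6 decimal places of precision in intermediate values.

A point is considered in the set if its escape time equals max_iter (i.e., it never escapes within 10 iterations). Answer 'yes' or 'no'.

Answer: yes

Derivation:
z_0 = 0 + 0i, c = 0.2840 + 0.1640i
Iter 1: z = 0.2840 + 0.1640i, |z|^2 = 0.1076
Iter 2: z = 0.3378 + 0.2572i, |z|^2 = 0.1802
Iter 3: z = 0.3320 + 0.3377i, |z|^2 = 0.2242
Iter 4: z = 0.2801 + 0.3882i, |z|^2 = 0.2292
Iter 5: z = 0.2118 + 0.3815i, |z|^2 = 0.1904
Iter 6: z = 0.1833 + 0.3256i, |z|^2 = 0.1396
Iter 7: z = 0.2116 + 0.2834i, |z|^2 = 0.1251
Iter 8: z = 0.2485 + 0.2839i, |z|^2 = 0.1423
Iter 9: z = 0.2651 + 0.3051i, |z|^2 = 0.1634
Did not escape in 10 iterations → in set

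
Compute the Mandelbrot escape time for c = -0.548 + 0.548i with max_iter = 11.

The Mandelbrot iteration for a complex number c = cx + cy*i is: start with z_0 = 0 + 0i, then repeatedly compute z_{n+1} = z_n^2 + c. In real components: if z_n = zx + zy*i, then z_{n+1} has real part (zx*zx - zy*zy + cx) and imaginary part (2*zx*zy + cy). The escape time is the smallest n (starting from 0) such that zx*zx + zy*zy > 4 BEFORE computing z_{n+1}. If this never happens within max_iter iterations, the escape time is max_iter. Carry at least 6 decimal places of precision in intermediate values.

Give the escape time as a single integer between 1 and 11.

z_0 = 0 + 0i, c = -0.5480 + 0.5480i
Iter 1: z = -0.5480 + 0.5480i, |z|^2 = 0.6006
Iter 2: z = -0.5480 + -0.0526i, |z|^2 = 0.3031
Iter 3: z = -0.2505 + 0.6057i, |z|^2 = 0.4296
Iter 4: z = -0.8521 + 0.2446i, |z|^2 = 0.7859
Iter 5: z = 0.1182 + 0.1311i, |z|^2 = 0.0312
Iter 6: z = -0.5512 + 0.5790i, |z|^2 = 0.6391
Iter 7: z = -0.5794 + -0.0903i, |z|^2 = 0.3439
Iter 8: z = -0.2204 + 0.6527i, |z|^2 = 0.4746
Iter 9: z = -0.9254 + 0.2602i, |z|^2 = 0.9241
Iter 10: z = 0.2406 + 0.0664i, |z|^2 = 0.0623

Answer: 11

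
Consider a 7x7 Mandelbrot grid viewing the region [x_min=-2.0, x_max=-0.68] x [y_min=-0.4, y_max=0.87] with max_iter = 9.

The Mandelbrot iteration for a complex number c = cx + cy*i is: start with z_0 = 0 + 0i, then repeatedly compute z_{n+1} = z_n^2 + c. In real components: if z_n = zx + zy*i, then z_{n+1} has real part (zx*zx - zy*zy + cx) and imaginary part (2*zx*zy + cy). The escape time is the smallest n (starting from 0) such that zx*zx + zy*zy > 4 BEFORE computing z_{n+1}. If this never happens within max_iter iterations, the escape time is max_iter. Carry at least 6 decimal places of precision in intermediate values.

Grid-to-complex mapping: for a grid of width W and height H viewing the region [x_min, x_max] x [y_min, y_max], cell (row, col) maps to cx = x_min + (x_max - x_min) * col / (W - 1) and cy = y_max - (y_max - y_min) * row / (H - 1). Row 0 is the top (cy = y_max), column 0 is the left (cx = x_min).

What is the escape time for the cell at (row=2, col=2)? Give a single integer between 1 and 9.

Answer: 3

Derivation:
z_0 = 0 + 0i, c = -1.5600 + 0.4467i
Iter 1: z = -1.5600 + 0.4467i, |z|^2 = 2.6331
Iter 2: z = 0.6741 + -0.9469i, |z|^2 = 1.3511
Iter 3: z = -2.0023 + -0.8300i, |z|^2 = 4.6980
Escaped at iteration 3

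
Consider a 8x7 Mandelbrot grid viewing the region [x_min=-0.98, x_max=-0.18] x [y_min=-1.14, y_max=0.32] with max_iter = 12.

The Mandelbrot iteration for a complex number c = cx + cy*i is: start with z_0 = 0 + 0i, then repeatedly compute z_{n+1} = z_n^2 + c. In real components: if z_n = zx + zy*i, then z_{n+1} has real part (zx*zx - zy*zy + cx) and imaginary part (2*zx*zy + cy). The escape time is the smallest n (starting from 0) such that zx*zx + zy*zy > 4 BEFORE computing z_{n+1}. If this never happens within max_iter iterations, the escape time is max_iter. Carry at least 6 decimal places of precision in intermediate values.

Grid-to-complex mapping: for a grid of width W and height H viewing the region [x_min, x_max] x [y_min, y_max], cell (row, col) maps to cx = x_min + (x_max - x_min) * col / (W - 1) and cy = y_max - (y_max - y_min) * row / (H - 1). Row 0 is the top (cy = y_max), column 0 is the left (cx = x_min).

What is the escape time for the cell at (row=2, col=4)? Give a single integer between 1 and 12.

z_0 = 0 + 0i, c = -0.5229 + -0.1667i
Iter 1: z = -0.5229 + -0.1667i, |z|^2 = 0.3012
Iter 2: z = -0.2773 + 0.0076i, |z|^2 = 0.0769
Iter 3: z = -0.4460 + -0.1709i, |z|^2 = 0.2282
Iter 4: z = -0.3531 + -0.0142i, |z|^2 = 0.1249
Iter 5: z = -0.3984 + -0.1566i, |z|^2 = 0.1832
Iter 6: z = -0.3887 + -0.0419i, |z|^2 = 0.1528
Iter 7: z = -0.3735 + -0.1341i, |z|^2 = 0.1575
Iter 8: z = -0.4013 + -0.0665i, |z|^2 = 0.1655
Iter 9: z = -0.3662 + -0.1133i, |z|^2 = 0.1470
Iter 10: z = -0.4016 + -0.0837i, |z|^2 = 0.1683
Iter 11: z = -0.3686 + -0.0995i, |z|^2 = 0.1458

Answer: 12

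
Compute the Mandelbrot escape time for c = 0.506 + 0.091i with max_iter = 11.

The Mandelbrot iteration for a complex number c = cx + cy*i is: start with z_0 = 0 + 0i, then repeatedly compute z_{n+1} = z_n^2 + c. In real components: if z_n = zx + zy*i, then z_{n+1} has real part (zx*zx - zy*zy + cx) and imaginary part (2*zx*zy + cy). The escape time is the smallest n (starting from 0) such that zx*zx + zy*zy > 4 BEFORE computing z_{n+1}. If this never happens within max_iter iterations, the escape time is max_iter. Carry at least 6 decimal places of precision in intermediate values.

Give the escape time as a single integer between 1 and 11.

z_0 = 0 + 0i, c = 0.5060 + 0.0910i
Iter 1: z = 0.5060 + 0.0910i, |z|^2 = 0.2643
Iter 2: z = 0.7538 + 0.1831i, |z|^2 = 0.6017
Iter 3: z = 1.0406 + 0.3670i, |z|^2 = 1.2176
Iter 4: z = 1.4542 + 0.8548i, |z|^2 = 2.8455
Iter 5: z = 1.8899 + 2.5772i, |z|^2 = 10.2140
Escaped at iteration 5

Answer: 5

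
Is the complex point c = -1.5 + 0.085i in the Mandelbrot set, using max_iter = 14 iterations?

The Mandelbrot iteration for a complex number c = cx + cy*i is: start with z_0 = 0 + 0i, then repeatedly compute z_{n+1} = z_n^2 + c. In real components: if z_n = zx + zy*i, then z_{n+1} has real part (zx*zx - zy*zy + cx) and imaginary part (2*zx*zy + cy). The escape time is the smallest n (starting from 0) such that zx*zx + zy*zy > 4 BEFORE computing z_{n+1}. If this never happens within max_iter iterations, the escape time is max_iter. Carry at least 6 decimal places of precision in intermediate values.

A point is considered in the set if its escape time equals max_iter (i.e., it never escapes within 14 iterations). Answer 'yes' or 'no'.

Answer: no

Derivation:
z_0 = 0 + 0i, c = -1.5000 + 0.0850i
Iter 1: z = -1.5000 + 0.0850i, |z|^2 = 2.2572
Iter 2: z = 0.7428 + -0.1700i, |z|^2 = 0.5806
Iter 3: z = -0.9772 + -0.1675i, |z|^2 = 0.9830
Iter 4: z = -0.5732 + 0.4124i, |z|^2 = 0.4986
Iter 5: z = -1.3416 + -0.3878i, |z|^2 = 1.9502
Iter 6: z = 0.1494 + 1.1255i, |z|^2 = 1.2892
Iter 7: z = -2.7445 + 0.4214i, |z|^2 = 7.7099
Escaped at iteration 7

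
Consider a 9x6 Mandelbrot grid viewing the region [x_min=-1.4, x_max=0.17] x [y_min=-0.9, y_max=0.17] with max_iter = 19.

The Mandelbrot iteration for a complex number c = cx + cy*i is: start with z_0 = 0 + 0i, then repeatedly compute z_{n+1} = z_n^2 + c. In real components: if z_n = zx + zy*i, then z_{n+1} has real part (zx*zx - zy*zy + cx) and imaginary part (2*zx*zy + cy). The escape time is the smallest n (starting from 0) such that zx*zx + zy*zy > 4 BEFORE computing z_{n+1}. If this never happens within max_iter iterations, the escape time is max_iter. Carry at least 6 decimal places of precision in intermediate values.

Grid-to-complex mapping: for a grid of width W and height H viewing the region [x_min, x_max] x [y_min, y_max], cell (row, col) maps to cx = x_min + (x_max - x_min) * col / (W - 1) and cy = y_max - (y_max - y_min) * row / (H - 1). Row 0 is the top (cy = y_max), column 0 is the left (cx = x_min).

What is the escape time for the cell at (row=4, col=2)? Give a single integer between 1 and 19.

z_0 = 0 + 0i, c = -1.0075 + -0.6860i
Iter 1: z = -1.0075 + -0.6860i, |z|^2 = 1.4857
Iter 2: z = -0.4630 + 0.6963i, |z|^2 = 0.6992
Iter 3: z = -1.2779 + -1.3308i, |z|^2 = 3.4041
Iter 4: z = -1.1455 + 2.7153i, |z|^2 = 8.6853
Escaped at iteration 4

Answer: 4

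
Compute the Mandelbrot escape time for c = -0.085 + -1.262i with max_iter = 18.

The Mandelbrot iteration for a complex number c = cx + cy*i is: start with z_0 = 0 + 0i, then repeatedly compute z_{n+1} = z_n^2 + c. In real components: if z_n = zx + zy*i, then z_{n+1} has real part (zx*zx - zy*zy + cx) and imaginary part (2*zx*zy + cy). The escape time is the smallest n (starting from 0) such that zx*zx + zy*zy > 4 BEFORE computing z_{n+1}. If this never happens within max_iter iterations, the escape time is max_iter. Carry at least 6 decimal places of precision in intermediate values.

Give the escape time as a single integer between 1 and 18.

Answer: 3

Derivation:
z_0 = 0 + 0i, c = -0.0850 + -1.2620i
Iter 1: z = -0.0850 + -1.2620i, |z|^2 = 1.5999
Iter 2: z = -1.6704 + -1.0475i, |z|^2 = 3.8875
Iter 3: z = 1.6081 + 2.2374i, |z|^2 = 7.5920
Escaped at iteration 3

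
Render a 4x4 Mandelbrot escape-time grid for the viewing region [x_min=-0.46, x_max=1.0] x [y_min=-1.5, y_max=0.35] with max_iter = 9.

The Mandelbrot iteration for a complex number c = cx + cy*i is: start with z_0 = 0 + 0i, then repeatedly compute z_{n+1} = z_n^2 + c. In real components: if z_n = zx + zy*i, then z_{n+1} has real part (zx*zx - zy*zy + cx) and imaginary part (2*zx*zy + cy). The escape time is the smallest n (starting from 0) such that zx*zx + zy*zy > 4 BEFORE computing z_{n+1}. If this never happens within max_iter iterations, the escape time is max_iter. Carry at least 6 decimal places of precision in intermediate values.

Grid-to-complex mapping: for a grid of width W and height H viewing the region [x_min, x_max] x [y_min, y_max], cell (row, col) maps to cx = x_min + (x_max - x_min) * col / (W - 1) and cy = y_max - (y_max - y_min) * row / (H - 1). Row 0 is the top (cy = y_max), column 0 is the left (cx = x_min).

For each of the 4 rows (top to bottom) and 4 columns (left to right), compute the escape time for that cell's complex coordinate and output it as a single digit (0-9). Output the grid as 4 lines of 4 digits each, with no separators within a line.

(row=0, col=0): c = -0.4600 + 0.3500i → escape time 9
(row=0, col=1): c = 0.0267 + 0.3500i → escape time 9
(row=0, col=2): c = 0.5133 + 0.3500i → escape time 5
(row=0, col=3): c = 1.0000 + 0.3500i → escape time 2
(row=1, col=0): c = -0.4600 + -0.2667i → escape time 9
(row=1, col=1): c = 0.0267 + -0.2667i → escape time 9
(row=1, col=2): c = 0.5133 + -0.2667i → escape time 5
(row=1, col=3): c = 1.0000 + -0.2667i → escape time 2
(row=2, col=0): c = -0.4600 + -0.8833i → escape time 5
(row=2, col=1): c = 0.0267 + -0.8833i → escape time 7
(row=2, col=2): c = 0.5133 + -0.8833i → escape time 3
(row=2, col=3): c = 1.0000 + -0.8833i → escape time 2
(row=3, col=0): c = -0.4600 + -1.5000i → escape time 2
(row=3, col=1): c = 0.0267 + -1.5000i → escape time 2
(row=3, col=2): c = 0.5133 + -1.5000i → escape time 2
(row=3, col=3): c = 1.0000 + -1.5000i → escape time 2

Answer: 9952
9952
5732
2222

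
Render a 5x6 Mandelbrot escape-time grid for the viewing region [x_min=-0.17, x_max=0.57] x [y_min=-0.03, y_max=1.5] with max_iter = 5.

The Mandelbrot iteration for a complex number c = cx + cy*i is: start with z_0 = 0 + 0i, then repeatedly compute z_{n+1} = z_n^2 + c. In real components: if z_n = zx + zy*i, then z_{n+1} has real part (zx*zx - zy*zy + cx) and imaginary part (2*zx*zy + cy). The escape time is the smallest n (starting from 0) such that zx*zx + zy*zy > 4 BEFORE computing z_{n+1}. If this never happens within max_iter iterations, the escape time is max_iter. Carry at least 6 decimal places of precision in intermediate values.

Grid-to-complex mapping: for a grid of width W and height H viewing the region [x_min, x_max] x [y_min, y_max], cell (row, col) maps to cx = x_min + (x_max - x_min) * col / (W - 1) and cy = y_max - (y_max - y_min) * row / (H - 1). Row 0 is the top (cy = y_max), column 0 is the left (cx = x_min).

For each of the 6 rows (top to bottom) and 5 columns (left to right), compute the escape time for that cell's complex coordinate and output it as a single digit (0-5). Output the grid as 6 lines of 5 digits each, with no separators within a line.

Answer: 22222
33222
55433
55553
55554
55554

Derivation:
(row=0, col=0): c = -0.1700 + 1.5000i → escape time 2
(row=0, col=1): c = 0.0150 + 1.5000i → escape time 2
(row=0, col=2): c = 0.2000 + 1.5000i → escape time 2
(row=0, col=3): c = 0.3850 + 1.5000i → escape time 2
(row=0, col=4): c = 0.5700 + 1.5000i → escape time 2
(row=1, col=0): c = -0.1700 + 1.1940i → escape time 3
(row=1, col=1): c = 0.0150 + 1.1940i → escape time 3
(row=1, col=2): c = 0.2000 + 1.1940i → escape time 2
(row=1, col=3): c = 0.3850 + 1.1940i → escape time 2
(row=1, col=4): c = 0.5700 + 1.1940i → escape time 2
(row=2, col=0): c = -0.1700 + 0.8880i → escape time 5
(row=2, col=1): c = 0.0150 + 0.8880i → escape time 5
(row=2, col=2): c = 0.2000 + 0.8880i → escape time 4
(row=2, col=3): c = 0.3850 + 0.8880i → escape time 3
(row=2, col=4): c = 0.5700 + 0.8880i → escape time 3
(row=3, col=0): c = -0.1700 + 0.5820i → escape time 5
(row=3, col=1): c = 0.0150 + 0.5820i → escape time 5
(row=3, col=2): c = 0.2000 + 0.5820i → escape time 5
(row=3, col=3): c = 0.3850 + 0.5820i → escape time 5
(row=3, col=4): c = 0.5700 + 0.5820i → escape time 3
(row=4, col=0): c = -0.1700 + 0.2760i → escape time 5
(row=4, col=1): c = 0.0150 + 0.2760i → escape time 5
(row=4, col=2): c = 0.2000 + 0.2760i → escape time 5
(row=4, col=3): c = 0.3850 + 0.2760i → escape time 5
(row=4, col=4): c = 0.5700 + 0.2760i → escape time 4
(row=5, col=0): c = -0.1700 + -0.0300i → escape time 5
(row=5, col=1): c = 0.0150 + -0.0300i → escape time 5
(row=5, col=2): c = 0.2000 + -0.0300i → escape time 5
(row=5, col=3): c = 0.3850 + -0.0300i → escape time 5
(row=5, col=4): c = 0.5700 + -0.0300i → escape time 4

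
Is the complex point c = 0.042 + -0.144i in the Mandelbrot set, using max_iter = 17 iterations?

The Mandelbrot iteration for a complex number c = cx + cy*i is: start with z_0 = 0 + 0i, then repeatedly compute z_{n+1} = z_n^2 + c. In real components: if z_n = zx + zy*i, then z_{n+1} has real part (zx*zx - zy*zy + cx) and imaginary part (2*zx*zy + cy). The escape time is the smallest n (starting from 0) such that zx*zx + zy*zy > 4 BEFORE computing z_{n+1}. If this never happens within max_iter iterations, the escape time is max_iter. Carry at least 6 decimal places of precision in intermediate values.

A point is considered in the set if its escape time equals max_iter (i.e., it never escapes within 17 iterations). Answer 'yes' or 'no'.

Answer: yes

Derivation:
z_0 = 0 + 0i, c = 0.0420 + -0.1440i
Iter 1: z = 0.0420 + -0.1440i, |z|^2 = 0.0225
Iter 2: z = 0.0230 + -0.1561i, |z|^2 = 0.0249
Iter 3: z = 0.0182 + -0.1512i, |z|^2 = 0.0232
Iter 4: z = 0.0195 + -0.1495i, |z|^2 = 0.0227
Iter 5: z = 0.0200 + -0.1498i, |z|^2 = 0.0228
Iter 6: z = 0.0200 + -0.1500i, |z|^2 = 0.0229
Iter 7: z = 0.0199 + -0.1500i, |z|^2 = 0.0229
Iter 8: z = 0.0199 + -0.1500i, |z|^2 = 0.0229
Iter 9: z = 0.0199 + -0.1500i, |z|^2 = 0.0229
Iter 10: z = 0.0199 + -0.1500i, |z|^2 = 0.0229
Iter 11: z = 0.0199 + -0.1500i, |z|^2 = 0.0229
Iter 12: z = 0.0199 + -0.1500i, |z|^2 = 0.0229
Iter 13: z = 0.0199 + -0.1500i, |z|^2 = 0.0229
Iter 14: z = 0.0199 + -0.1500i, |z|^2 = 0.0229
Iter 15: z = 0.0199 + -0.1500i, |z|^2 = 0.0229
Iter 16: z = 0.0199 + -0.1500i, |z|^2 = 0.0229
Did not escape in 17 iterations → in set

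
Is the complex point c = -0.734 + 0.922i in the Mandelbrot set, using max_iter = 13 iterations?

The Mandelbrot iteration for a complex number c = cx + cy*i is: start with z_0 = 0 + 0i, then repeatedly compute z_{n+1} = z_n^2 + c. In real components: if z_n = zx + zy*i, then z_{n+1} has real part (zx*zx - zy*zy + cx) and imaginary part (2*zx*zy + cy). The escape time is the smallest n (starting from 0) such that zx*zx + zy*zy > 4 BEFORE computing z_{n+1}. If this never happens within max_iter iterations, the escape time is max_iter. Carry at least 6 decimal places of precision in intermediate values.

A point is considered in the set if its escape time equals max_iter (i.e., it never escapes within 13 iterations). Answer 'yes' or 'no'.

Answer: no

Derivation:
z_0 = 0 + 0i, c = -0.7340 + 0.9220i
Iter 1: z = -0.7340 + 0.9220i, |z|^2 = 1.3888
Iter 2: z = -1.0453 + -0.4315i, |z|^2 = 1.2789
Iter 3: z = 0.1725 + 1.8241i, |z|^2 = 3.3571
Iter 4: z = -4.0316 + 1.5514i, |z|^2 = 18.6607
Escaped at iteration 4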